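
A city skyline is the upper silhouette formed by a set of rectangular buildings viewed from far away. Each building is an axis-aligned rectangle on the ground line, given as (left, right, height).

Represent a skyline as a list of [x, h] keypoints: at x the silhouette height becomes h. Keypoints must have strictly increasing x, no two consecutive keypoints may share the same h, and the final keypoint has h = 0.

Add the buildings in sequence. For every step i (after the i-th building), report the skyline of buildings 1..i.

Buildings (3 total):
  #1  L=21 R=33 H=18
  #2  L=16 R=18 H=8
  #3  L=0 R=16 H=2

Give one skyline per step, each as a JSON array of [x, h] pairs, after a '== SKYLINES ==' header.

== SKYLINES ==
[[21,18],[33,0]]
[[16,8],[18,0],[21,18],[33,0]]
[[0,2],[16,8],[18,0],[21,18],[33,0]]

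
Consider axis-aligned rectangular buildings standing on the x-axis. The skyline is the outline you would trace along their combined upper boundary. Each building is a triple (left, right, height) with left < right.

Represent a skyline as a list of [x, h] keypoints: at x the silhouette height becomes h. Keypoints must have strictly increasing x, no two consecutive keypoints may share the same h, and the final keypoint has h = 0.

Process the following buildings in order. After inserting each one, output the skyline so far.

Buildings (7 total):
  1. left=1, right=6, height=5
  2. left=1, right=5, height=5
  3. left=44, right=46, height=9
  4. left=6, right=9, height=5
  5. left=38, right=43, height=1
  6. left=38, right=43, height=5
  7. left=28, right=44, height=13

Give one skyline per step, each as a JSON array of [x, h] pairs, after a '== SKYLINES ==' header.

== SKYLINES ==
[[1,5],[6,0]]
[[1,5],[6,0]]
[[1,5],[6,0],[44,9],[46,0]]
[[1,5],[9,0],[44,9],[46,0]]
[[1,5],[9,0],[38,1],[43,0],[44,9],[46,0]]
[[1,5],[9,0],[38,5],[43,0],[44,9],[46,0]]
[[1,5],[9,0],[28,13],[44,9],[46,0]]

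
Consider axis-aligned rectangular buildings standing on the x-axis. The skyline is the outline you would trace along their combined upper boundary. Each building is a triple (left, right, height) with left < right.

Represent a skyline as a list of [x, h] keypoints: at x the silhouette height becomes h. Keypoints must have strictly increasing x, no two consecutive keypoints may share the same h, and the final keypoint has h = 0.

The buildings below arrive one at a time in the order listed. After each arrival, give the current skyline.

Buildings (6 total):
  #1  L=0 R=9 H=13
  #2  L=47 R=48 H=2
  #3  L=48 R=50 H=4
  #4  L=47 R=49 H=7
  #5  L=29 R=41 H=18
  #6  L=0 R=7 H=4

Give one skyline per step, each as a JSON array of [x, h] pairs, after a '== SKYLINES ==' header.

== SKYLINES ==
[[0,13],[9,0]]
[[0,13],[9,0],[47,2],[48,0]]
[[0,13],[9,0],[47,2],[48,4],[50,0]]
[[0,13],[9,0],[47,7],[49,4],[50,0]]
[[0,13],[9,0],[29,18],[41,0],[47,7],[49,4],[50,0]]
[[0,13],[9,0],[29,18],[41,0],[47,7],[49,4],[50,0]]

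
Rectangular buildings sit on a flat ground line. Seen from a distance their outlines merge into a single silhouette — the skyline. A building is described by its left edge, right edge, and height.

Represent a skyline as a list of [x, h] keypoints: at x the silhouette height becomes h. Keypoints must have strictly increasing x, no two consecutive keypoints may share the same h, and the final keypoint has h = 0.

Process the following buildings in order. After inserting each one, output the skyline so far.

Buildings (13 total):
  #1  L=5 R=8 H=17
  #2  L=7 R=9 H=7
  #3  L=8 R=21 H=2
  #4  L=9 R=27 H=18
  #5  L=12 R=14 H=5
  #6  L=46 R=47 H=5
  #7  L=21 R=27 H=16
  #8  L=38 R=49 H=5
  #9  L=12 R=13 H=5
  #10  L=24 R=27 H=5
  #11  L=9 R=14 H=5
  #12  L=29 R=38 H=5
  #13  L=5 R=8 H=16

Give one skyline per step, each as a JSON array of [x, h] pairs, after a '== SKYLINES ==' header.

== SKYLINES ==
[[5,17],[8,0]]
[[5,17],[8,7],[9,0]]
[[5,17],[8,7],[9,2],[21,0]]
[[5,17],[8,7],[9,18],[27,0]]
[[5,17],[8,7],[9,18],[27,0]]
[[5,17],[8,7],[9,18],[27,0],[46,5],[47,0]]
[[5,17],[8,7],[9,18],[27,0],[46,5],[47,0]]
[[5,17],[8,7],[9,18],[27,0],[38,5],[49,0]]
[[5,17],[8,7],[9,18],[27,0],[38,5],[49,0]]
[[5,17],[8,7],[9,18],[27,0],[38,5],[49,0]]
[[5,17],[8,7],[9,18],[27,0],[38,5],[49,0]]
[[5,17],[8,7],[9,18],[27,0],[29,5],[49,0]]
[[5,17],[8,7],[9,18],[27,0],[29,5],[49,0]]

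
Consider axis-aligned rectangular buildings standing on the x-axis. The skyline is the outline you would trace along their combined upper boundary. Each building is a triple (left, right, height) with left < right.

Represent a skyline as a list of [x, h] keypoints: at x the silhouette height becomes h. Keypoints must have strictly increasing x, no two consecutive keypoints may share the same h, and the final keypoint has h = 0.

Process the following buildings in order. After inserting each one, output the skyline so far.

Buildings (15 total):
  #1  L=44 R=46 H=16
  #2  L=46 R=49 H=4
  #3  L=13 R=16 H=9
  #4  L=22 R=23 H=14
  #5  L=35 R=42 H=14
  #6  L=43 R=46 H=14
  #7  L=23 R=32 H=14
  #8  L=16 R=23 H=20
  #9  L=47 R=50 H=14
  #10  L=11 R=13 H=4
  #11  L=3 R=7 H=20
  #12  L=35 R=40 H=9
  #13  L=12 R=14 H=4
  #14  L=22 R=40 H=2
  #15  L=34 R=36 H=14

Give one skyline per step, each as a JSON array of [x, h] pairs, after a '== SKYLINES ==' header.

== SKYLINES ==
[[44,16],[46,0]]
[[44,16],[46,4],[49,0]]
[[13,9],[16,0],[44,16],[46,4],[49,0]]
[[13,9],[16,0],[22,14],[23,0],[44,16],[46,4],[49,0]]
[[13,9],[16,0],[22,14],[23,0],[35,14],[42,0],[44,16],[46,4],[49,0]]
[[13,9],[16,0],[22,14],[23,0],[35,14],[42,0],[43,14],[44,16],[46,4],[49,0]]
[[13,9],[16,0],[22,14],[32,0],[35,14],[42,0],[43,14],[44,16],[46,4],[49,0]]
[[13,9],[16,20],[23,14],[32,0],[35,14],[42,0],[43,14],[44,16],[46,4],[49,0]]
[[13,9],[16,20],[23,14],[32,0],[35,14],[42,0],[43,14],[44,16],[46,4],[47,14],[50,0]]
[[11,4],[13,9],[16,20],[23,14],[32,0],[35,14],[42,0],[43,14],[44,16],[46,4],[47,14],[50,0]]
[[3,20],[7,0],[11,4],[13,9],[16,20],[23,14],[32,0],[35,14],[42,0],[43,14],[44,16],[46,4],[47,14],[50,0]]
[[3,20],[7,0],[11,4],[13,9],[16,20],[23,14],[32,0],[35,14],[42,0],[43,14],[44,16],[46,4],[47,14],[50,0]]
[[3,20],[7,0],[11,4],[13,9],[16,20],[23,14],[32,0],[35,14],[42,0],[43,14],[44,16],[46,4],[47,14],[50,0]]
[[3,20],[7,0],[11,4],[13,9],[16,20],[23,14],[32,2],[35,14],[42,0],[43,14],[44,16],[46,4],[47,14],[50,0]]
[[3,20],[7,0],[11,4],[13,9],[16,20],[23,14],[32,2],[34,14],[42,0],[43,14],[44,16],[46,4],[47,14],[50,0]]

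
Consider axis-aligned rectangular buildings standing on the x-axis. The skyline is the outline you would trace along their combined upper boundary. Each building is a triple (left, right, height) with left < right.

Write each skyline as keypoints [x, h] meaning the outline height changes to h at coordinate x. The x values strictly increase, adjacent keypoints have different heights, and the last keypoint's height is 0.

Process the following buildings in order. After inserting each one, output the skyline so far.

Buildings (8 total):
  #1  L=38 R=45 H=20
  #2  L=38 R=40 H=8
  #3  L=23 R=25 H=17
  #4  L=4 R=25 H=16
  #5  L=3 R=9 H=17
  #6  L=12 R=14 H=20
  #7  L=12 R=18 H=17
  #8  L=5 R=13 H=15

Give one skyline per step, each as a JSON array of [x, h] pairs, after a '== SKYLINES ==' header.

== SKYLINES ==
[[38,20],[45,0]]
[[38,20],[45,0]]
[[23,17],[25,0],[38,20],[45,0]]
[[4,16],[23,17],[25,0],[38,20],[45,0]]
[[3,17],[9,16],[23,17],[25,0],[38,20],[45,0]]
[[3,17],[9,16],[12,20],[14,16],[23,17],[25,0],[38,20],[45,0]]
[[3,17],[9,16],[12,20],[14,17],[18,16],[23,17],[25,0],[38,20],[45,0]]
[[3,17],[9,16],[12,20],[14,17],[18,16],[23,17],[25,0],[38,20],[45,0]]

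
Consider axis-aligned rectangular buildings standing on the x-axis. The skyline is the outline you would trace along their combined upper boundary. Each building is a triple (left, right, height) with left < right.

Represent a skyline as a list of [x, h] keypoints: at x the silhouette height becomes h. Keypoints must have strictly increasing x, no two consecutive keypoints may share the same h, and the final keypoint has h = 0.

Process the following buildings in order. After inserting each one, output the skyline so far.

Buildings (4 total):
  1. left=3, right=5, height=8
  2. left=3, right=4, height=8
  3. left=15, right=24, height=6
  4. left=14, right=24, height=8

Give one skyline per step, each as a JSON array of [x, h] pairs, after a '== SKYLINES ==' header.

== SKYLINES ==
[[3,8],[5,0]]
[[3,8],[5,0]]
[[3,8],[5,0],[15,6],[24,0]]
[[3,8],[5,0],[14,8],[24,0]]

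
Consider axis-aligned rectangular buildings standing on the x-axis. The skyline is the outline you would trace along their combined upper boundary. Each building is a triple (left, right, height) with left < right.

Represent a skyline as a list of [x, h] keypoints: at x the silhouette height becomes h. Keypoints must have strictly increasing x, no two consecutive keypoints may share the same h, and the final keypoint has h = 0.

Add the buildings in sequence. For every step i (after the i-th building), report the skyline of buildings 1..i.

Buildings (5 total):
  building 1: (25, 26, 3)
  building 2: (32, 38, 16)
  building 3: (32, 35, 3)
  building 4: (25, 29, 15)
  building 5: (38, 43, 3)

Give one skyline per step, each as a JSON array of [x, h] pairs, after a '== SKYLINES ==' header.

== SKYLINES ==
[[25,3],[26,0]]
[[25,3],[26,0],[32,16],[38,0]]
[[25,3],[26,0],[32,16],[38,0]]
[[25,15],[29,0],[32,16],[38,0]]
[[25,15],[29,0],[32,16],[38,3],[43,0]]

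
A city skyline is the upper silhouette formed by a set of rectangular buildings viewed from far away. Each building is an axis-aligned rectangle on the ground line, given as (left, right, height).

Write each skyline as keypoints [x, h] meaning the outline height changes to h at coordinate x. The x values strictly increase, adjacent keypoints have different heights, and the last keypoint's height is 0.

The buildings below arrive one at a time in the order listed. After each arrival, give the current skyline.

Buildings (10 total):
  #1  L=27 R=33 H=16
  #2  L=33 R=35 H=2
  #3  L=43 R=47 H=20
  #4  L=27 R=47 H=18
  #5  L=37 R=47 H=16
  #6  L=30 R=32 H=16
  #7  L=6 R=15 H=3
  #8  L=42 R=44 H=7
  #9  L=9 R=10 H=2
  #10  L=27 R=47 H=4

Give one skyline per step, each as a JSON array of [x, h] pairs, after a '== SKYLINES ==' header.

== SKYLINES ==
[[27,16],[33,0]]
[[27,16],[33,2],[35,0]]
[[27,16],[33,2],[35,0],[43,20],[47,0]]
[[27,18],[43,20],[47,0]]
[[27,18],[43,20],[47,0]]
[[27,18],[43,20],[47,0]]
[[6,3],[15,0],[27,18],[43,20],[47,0]]
[[6,3],[15,0],[27,18],[43,20],[47,0]]
[[6,3],[15,0],[27,18],[43,20],[47,0]]
[[6,3],[15,0],[27,18],[43,20],[47,0]]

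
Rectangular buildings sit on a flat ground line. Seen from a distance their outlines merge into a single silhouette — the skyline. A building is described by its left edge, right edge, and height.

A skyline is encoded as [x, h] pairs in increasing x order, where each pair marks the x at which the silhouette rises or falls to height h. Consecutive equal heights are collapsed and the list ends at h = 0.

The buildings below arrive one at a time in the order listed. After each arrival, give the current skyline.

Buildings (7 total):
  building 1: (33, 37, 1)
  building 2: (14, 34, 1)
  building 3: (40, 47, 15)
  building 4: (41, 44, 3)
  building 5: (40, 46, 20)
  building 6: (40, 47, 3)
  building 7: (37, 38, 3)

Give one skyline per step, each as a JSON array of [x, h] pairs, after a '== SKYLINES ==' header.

== SKYLINES ==
[[33,1],[37,0]]
[[14,1],[37,0]]
[[14,1],[37,0],[40,15],[47,0]]
[[14,1],[37,0],[40,15],[47,0]]
[[14,1],[37,0],[40,20],[46,15],[47,0]]
[[14,1],[37,0],[40,20],[46,15],[47,0]]
[[14,1],[37,3],[38,0],[40,20],[46,15],[47,0]]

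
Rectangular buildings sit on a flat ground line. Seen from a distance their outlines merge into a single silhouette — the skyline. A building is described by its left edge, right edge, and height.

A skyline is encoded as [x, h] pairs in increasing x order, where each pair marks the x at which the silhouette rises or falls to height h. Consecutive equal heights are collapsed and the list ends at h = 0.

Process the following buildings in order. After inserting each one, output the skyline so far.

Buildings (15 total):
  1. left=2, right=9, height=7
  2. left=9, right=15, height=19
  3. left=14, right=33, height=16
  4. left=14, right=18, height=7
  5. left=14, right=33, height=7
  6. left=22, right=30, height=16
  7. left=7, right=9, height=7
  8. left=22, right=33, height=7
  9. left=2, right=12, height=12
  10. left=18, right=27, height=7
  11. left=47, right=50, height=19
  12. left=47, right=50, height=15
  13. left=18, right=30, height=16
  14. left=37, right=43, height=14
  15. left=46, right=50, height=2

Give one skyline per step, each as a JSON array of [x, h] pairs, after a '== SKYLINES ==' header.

== SKYLINES ==
[[2,7],[9,0]]
[[2,7],[9,19],[15,0]]
[[2,7],[9,19],[15,16],[33,0]]
[[2,7],[9,19],[15,16],[33,0]]
[[2,7],[9,19],[15,16],[33,0]]
[[2,7],[9,19],[15,16],[33,0]]
[[2,7],[9,19],[15,16],[33,0]]
[[2,7],[9,19],[15,16],[33,0]]
[[2,12],[9,19],[15,16],[33,0]]
[[2,12],[9,19],[15,16],[33,0]]
[[2,12],[9,19],[15,16],[33,0],[47,19],[50,0]]
[[2,12],[9,19],[15,16],[33,0],[47,19],[50,0]]
[[2,12],[9,19],[15,16],[33,0],[47,19],[50,0]]
[[2,12],[9,19],[15,16],[33,0],[37,14],[43,0],[47,19],[50,0]]
[[2,12],[9,19],[15,16],[33,0],[37,14],[43,0],[46,2],[47,19],[50,0]]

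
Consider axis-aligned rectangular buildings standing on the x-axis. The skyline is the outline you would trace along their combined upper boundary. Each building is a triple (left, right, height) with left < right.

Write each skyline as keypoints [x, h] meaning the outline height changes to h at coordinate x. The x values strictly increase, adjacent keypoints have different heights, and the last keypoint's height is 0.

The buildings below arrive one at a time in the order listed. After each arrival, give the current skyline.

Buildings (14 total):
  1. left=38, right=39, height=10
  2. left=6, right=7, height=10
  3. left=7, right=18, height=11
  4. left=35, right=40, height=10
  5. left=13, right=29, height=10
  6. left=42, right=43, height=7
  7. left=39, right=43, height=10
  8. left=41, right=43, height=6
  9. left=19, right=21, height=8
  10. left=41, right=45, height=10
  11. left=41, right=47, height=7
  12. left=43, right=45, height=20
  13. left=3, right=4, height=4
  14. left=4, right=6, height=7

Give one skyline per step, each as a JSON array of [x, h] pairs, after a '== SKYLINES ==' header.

== SKYLINES ==
[[38,10],[39,0]]
[[6,10],[7,0],[38,10],[39,0]]
[[6,10],[7,11],[18,0],[38,10],[39,0]]
[[6,10],[7,11],[18,0],[35,10],[40,0]]
[[6,10],[7,11],[18,10],[29,0],[35,10],[40,0]]
[[6,10],[7,11],[18,10],[29,0],[35,10],[40,0],[42,7],[43,0]]
[[6,10],[7,11],[18,10],[29,0],[35,10],[43,0]]
[[6,10],[7,11],[18,10],[29,0],[35,10],[43,0]]
[[6,10],[7,11],[18,10],[29,0],[35,10],[43,0]]
[[6,10],[7,11],[18,10],[29,0],[35,10],[45,0]]
[[6,10],[7,11],[18,10],[29,0],[35,10],[45,7],[47,0]]
[[6,10],[7,11],[18,10],[29,0],[35,10],[43,20],[45,7],[47,0]]
[[3,4],[4,0],[6,10],[7,11],[18,10],[29,0],[35,10],[43,20],[45,7],[47,0]]
[[3,4],[4,7],[6,10],[7,11],[18,10],[29,0],[35,10],[43,20],[45,7],[47,0]]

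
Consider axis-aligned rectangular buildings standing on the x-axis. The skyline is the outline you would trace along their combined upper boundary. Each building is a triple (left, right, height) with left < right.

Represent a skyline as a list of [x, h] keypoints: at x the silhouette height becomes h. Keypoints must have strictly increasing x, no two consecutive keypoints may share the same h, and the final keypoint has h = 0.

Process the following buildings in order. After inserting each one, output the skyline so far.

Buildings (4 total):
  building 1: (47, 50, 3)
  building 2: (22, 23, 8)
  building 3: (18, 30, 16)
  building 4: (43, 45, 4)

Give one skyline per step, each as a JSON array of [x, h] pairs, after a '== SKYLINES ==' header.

== SKYLINES ==
[[47,3],[50,0]]
[[22,8],[23,0],[47,3],[50,0]]
[[18,16],[30,0],[47,3],[50,0]]
[[18,16],[30,0],[43,4],[45,0],[47,3],[50,0]]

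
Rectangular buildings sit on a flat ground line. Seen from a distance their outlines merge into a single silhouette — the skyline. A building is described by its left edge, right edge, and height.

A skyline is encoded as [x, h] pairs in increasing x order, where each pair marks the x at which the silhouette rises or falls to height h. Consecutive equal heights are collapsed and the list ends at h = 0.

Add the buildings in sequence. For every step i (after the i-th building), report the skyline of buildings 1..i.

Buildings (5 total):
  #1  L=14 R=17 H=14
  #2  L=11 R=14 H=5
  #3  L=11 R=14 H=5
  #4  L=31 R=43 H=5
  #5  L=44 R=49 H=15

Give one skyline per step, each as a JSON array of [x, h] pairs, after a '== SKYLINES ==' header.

== SKYLINES ==
[[14,14],[17,0]]
[[11,5],[14,14],[17,0]]
[[11,5],[14,14],[17,0]]
[[11,5],[14,14],[17,0],[31,5],[43,0]]
[[11,5],[14,14],[17,0],[31,5],[43,0],[44,15],[49,0]]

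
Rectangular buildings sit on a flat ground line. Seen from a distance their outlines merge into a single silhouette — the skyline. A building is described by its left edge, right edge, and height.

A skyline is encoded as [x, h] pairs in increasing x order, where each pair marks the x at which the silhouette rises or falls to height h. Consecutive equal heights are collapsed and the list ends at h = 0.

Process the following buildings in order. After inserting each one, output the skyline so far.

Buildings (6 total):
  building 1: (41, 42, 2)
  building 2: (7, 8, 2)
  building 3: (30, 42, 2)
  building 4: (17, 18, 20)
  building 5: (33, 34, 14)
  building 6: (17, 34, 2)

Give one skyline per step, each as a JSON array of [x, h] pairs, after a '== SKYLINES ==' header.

== SKYLINES ==
[[41,2],[42,0]]
[[7,2],[8,0],[41,2],[42,0]]
[[7,2],[8,0],[30,2],[42,0]]
[[7,2],[8,0],[17,20],[18,0],[30,2],[42,0]]
[[7,2],[8,0],[17,20],[18,0],[30,2],[33,14],[34,2],[42,0]]
[[7,2],[8,0],[17,20],[18,2],[33,14],[34,2],[42,0]]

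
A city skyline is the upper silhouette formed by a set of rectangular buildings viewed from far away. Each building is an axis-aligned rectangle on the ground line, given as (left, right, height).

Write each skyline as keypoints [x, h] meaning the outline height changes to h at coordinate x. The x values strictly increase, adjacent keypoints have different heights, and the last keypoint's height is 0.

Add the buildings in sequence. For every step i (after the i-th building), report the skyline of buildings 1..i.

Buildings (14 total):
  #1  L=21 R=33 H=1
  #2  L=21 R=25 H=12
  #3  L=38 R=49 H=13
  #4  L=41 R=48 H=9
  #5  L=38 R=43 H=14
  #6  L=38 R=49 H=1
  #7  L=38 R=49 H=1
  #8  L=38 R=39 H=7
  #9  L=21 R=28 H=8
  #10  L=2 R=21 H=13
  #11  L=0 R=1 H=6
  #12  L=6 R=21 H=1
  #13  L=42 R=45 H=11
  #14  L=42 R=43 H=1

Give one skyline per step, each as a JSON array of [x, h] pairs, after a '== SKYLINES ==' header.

== SKYLINES ==
[[21,1],[33,0]]
[[21,12],[25,1],[33,0]]
[[21,12],[25,1],[33,0],[38,13],[49,0]]
[[21,12],[25,1],[33,0],[38,13],[49,0]]
[[21,12],[25,1],[33,0],[38,14],[43,13],[49,0]]
[[21,12],[25,1],[33,0],[38,14],[43,13],[49,0]]
[[21,12],[25,1],[33,0],[38,14],[43,13],[49,0]]
[[21,12],[25,1],[33,0],[38,14],[43,13],[49,0]]
[[21,12],[25,8],[28,1],[33,0],[38,14],[43,13],[49,0]]
[[2,13],[21,12],[25,8],[28,1],[33,0],[38,14],[43,13],[49,0]]
[[0,6],[1,0],[2,13],[21,12],[25,8],[28,1],[33,0],[38,14],[43,13],[49,0]]
[[0,6],[1,0],[2,13],[21,12],[25,8],[28,1],[33,0],[38,14],[43,13],[49,0]]
[[0,6],[1,0],[2,13],[21,12],[25,8],[28,1],[33,0],[38,14],[43,13],[49,0]]
[[0,6],[1,0],[2,13],[21,12],[25,8],[28,1],[33,0],[38,14],[43,13],[49,0]]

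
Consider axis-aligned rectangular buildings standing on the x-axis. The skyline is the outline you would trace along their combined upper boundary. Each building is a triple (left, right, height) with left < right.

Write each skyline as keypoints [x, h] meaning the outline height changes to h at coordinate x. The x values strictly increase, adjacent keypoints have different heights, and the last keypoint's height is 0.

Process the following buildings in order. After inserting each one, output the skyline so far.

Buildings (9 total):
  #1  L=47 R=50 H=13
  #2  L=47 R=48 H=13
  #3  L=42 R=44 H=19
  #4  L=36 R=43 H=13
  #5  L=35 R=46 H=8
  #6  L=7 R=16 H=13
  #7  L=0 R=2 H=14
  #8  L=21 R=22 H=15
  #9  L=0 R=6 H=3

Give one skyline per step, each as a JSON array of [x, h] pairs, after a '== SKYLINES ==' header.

== SKYLINES ==
[[47,13],[50,0]]
[[47,13],[50,0]]
[[42,19],[44,0],[47,13],[50,0]]
[[36,13],[42,19],[44,0],[47,13],[50,0]]
[[35,8],[36,13],[42,19],[44,8],[46,0],[47,13],[50,0]]
[[7,13],[16,0],[35,8],[36,13],[42,19],[44,8],[46,0],[47,13],[50,0]]
[[0,14],[2,0],[7,13],[16,0],[35,8],[36,13],[42,19],[44,8],[46,0],[47,13],[50,0]]
[[0,14],[2,0],[7,13],[16,0],[21,15],[22,0],[35,8],[36,13],[42,19],[44,8],[46,0],[47,13],[50,0]]
[[0,14],[2,3],[6,0],[7,13],[16,0],[21,15],[22,0],[35,8],[36,13],[42,19],[44,8],[46,0],[47,13],[50,0]]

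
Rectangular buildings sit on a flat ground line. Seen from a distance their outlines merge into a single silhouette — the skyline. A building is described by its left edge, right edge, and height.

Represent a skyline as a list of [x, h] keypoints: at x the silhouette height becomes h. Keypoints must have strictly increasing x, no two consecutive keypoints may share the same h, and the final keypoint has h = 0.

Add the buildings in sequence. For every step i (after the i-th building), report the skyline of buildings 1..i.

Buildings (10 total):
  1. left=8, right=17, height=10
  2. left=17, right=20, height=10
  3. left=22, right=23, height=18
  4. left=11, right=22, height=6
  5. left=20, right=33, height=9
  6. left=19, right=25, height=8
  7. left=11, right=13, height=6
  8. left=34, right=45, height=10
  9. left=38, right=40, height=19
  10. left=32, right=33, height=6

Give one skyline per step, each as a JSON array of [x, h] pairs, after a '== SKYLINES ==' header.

== SKYLINES ==
[[8,10],[17,0]]
[[8,10],[20,0]]
[[8,10],[20,0],[22,18],[23,0]]
[[8,10],[20,6],[22,18],[23,0]]
[[8,10],[20,9],[22,18],[23,9],[33,0]]
[[8,10],[20,9],[22,18],[23,9],[33,0]]
[[8,10],[20,9],[22,18],[23,9],[33,0]]
[[8,10],[20,9],[22,18],[23,9],[33,0],[34,10],[45,0]]
[[8,10],[20,9],[22,18],[23,9],[33,0],[34,10],[38,19],[40,10],[45,0]]
[[8,10],[20,9],[22,18],[23,9],[33,0],[34,10],[38,19],[40,10],[45,0]]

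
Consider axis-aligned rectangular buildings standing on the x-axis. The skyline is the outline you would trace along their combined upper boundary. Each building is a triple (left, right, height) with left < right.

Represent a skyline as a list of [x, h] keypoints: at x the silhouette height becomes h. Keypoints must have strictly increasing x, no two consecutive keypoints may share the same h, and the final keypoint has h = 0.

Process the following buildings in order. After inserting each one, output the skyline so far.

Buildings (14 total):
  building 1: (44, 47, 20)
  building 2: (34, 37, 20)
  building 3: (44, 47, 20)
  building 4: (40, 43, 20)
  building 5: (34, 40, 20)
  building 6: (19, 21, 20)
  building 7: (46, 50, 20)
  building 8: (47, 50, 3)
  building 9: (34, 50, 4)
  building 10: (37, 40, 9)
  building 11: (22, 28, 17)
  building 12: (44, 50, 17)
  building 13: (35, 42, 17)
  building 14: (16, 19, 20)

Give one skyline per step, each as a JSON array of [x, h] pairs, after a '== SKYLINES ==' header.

== SKYLINES ==
[[44,20],[47,0]]
[[34,20],[37,0],[44,20],[47,0]]
[[34,20],[37,0],[44,20],[47,0]]
[[34,20],[37,0],[40,20],[43,0],[44,20],[47,0]]
[[34,20],[43,0],[44,20],[47,0]]
[[19,20],[21,0],[34,20],[43,0],[44,20],[47,0]]
[[19,20],[21,0],[34,20],[43,0],[44,20],[50,0]]
[[19,20],[21,0],[34,20],[43,0],[44,20],[50,0]]
[[19,20],[21,0],[34,20],[43,4],[44,20],[50,0]]
[[19,20],[21,0],[34,20],[43,4],[44,20],[50,0]]
[[19,20],[21,0],[22,17],[28,0],[34,20],[43,4],[44,20],[50,0]]
[[19,20],[21,0],[22,17],[28,0],[34,20],[43,4],[44,20],[50,0]]
[[19,20],[21,0],[22,17],[28,0],[34,20],[43,4],[44,20],[50,0]]
[[16,20],[21,0],[22,17],[28,0],[34,20],[43,4],[44,20],[50,0]]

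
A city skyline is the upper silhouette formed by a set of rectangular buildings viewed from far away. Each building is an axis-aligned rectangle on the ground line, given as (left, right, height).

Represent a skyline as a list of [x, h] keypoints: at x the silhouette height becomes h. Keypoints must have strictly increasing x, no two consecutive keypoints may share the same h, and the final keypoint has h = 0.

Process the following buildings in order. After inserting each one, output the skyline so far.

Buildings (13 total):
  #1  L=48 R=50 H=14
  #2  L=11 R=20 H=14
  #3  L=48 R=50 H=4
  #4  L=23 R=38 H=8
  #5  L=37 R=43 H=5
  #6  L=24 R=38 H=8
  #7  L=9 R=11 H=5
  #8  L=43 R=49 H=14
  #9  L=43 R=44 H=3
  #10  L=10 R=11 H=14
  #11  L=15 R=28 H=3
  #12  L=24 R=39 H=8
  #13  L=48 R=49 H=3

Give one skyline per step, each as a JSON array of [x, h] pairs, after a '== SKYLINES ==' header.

== SKYLINES ==
[[48,14],[50,0]]
[[11,14],[20,0],[48,14],[50,0]]
[[11,14],[20,0],[48,14],[50,0]]
[[11,14],[20,0],[23,8],[38,0],[48,14],[50,0]]
[[11,14],[20,0],[23,8],[38,5],[43,0],[48,14],[50,0]]
[[11,14],[20,0],[23,8],[38,5],[43,0],[48,14],[50,0]]
[[9,5],[11,14],[20,0],[23,8],[38,5],[43,0],[48,14],[50,0]]
[[9,5],[11,14],[20,0],[23,8],[38,5],[43,14],[50,0]]
[[9,5],[11,14],[20,0],[23,8],[38,5],[43,14],[50,0]]
[[9,5],[10,14],[20,0],[23,8],[38,5],[43,14],[50,0]]
[[9,5],[10,14],[20,3],[23,8],[38,5],[43,14],[50,0]]
[[9,5],[10,14],[20,3],[23,8],[39,5],[43,14],[50,0]]
[[9,5],[10,14],[20,3],[23,8],[39,5],[43,14],[50,0]]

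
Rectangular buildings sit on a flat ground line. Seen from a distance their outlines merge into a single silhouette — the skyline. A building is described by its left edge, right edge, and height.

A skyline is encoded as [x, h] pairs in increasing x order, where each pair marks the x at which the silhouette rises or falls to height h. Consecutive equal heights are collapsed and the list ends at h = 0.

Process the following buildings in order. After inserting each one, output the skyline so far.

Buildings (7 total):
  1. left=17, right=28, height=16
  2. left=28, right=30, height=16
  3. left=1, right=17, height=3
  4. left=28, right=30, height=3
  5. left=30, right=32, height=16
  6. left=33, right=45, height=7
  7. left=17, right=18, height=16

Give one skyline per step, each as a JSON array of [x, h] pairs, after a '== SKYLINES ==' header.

== SKYLINES ==
[[17,16],[28,0]]
[[17,16],[30,0]]
[[1,3],[17,16],[30,0]]
[[1,3],[17,16],[30,0]]
[[1,3],[17,16],[32,0]]
[[1,3],[17,16],[32,0],[33,7],[45,0]]
[[1,3],[17,16],[32,0],[33,7],[45,0]]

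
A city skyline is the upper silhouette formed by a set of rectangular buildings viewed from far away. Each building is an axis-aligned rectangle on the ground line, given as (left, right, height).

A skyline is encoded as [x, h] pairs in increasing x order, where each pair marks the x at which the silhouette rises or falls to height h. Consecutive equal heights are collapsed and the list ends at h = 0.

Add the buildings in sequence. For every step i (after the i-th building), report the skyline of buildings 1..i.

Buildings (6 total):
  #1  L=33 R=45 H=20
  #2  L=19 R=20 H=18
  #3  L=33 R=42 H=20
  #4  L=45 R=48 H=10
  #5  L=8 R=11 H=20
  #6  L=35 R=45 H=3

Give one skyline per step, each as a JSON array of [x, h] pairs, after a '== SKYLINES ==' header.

== SKYLINES ==
[[33,20],[45,0]]
[[19,18],[20,0],[33,20],[45,0]]
[[19,18],[20,0],[33,20],[45,0]]
[[19,18],[20,0],[33,20],[45,10],[48,0]]
[[8,20],[11,0],[19,18],[20,0],[33,20],[45,10],[48,0]]
[[8,20],[11,0],[19,18],[20,0],[33,20],[45,10],[48,0]]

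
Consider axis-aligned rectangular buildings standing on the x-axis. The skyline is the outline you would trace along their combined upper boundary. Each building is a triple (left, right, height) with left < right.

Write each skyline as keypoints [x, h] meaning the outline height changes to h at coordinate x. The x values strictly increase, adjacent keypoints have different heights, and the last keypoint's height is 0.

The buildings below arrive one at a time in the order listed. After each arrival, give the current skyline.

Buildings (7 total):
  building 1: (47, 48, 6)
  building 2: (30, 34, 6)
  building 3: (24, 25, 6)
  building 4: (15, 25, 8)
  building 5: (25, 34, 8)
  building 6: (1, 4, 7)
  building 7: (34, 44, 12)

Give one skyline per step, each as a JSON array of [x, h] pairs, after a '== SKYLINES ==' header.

== SKYLINES ==
[[47,6],[48,0]]
[[30,6],[34,0],[47,6],[48,0]]
[[24,6],[25,0],[30,6],[34,0],[47,6],[48,0]]
[[15,8],[25,0],[30,6],[34,0],[47,6],[48,0]]
[[15,8],[34,0],[47,6],[48,0]]
[[1,7],[4,0],[15,8],[34,0],[47,6],[48,0]]
[[1,7],[4,0],[15,8],[34,12],[44,0],[47,6],[48,0]]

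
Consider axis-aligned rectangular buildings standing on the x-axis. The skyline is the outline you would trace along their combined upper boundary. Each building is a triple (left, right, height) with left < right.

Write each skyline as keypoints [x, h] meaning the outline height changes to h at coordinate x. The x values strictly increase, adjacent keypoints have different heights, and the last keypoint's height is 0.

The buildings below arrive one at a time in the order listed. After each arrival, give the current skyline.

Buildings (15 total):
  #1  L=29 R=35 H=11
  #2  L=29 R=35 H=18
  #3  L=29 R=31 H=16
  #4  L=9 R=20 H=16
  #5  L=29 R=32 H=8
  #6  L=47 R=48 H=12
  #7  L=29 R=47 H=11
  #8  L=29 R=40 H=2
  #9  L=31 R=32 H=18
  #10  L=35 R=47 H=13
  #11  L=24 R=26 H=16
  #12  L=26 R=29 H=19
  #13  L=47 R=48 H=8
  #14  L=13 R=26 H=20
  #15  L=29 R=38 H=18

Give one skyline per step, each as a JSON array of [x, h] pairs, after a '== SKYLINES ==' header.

== SKYLINES ==
[[29,11],[35,0]]
[[29,18],[35,0]]
[[29,18],[35,0]]
[[9,16],[20,0],[29,18],[35,0]]
[[9,16],[20,0],[29,18],[35,0]]
[[9,16],[20,0],[29,18],[35,0],[47,12],[48,0]]
[[9,16],[20,0],[29,18],[35,11],[47,12],[48,0]]
[[9,16],[20,0],[29,18],[35,11],[47,12],[48,0]]
[[9,16],[20,0],[29,18],[35,11],[47,12],[48,0]]
[[9,16],[20,0],[29,18],[35,13],[47,12],[48,0]]
[[9,16],[20,0],[24,16],[26,0],[29,18],[35,13],[47,12],[48,0]]
[[9,16],[20,0],[24,16],[26,19],[29,18],[35,13],[47,12],[48,0]]
[[9,16],[20,0],[24,16],[26,19],[29,18],[35,13],[47,12],[48,0]]
[[9,16],[13,20],[26,19],[29,18],[35,13],[47,12],[48,0]]
[[9,16],[13,20],[26,19],[29,18],[38,13],[47,12],[48,0]]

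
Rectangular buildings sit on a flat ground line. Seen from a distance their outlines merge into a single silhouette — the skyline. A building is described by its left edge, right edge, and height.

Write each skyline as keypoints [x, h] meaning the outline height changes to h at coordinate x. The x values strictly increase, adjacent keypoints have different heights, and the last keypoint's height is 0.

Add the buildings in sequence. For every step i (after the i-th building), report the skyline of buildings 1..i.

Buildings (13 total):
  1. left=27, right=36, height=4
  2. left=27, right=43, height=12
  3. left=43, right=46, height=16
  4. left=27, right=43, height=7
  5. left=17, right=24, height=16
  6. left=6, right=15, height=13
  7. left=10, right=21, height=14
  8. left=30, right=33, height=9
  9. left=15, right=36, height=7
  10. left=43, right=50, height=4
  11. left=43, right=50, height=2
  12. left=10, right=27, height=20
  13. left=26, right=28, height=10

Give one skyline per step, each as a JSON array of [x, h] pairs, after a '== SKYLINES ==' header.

== SKYLINES ==
[[27,4],[36,0]]
[[27,12],[43,0]]
[[27,12],[43,16],[46,0]]
[[27,12],[43,16],[46,0]]
[[17,16],[24,0],[27,12],[43,16],[46,0]]
[[6,13],[15,0],[17,16],[24,0],[27,12],[43,16],[46,0]]
[[6,13],[10,14],[17,16],[24,0],[27,12],[43,16],[46,0]]
[[6,13],[10,14],[17,16],[24,0],[27,12],[43,16],[46,0]]
[[6,13],[10,14],[17,16],[24,7],[27,12],[43,16],[46,0]]
[[6,13],[10,14],[17,16],[24,7],[27,12],[43,16],[46,4],[50,0]]
[[6,13],[10,14],[17,16],[24,7],[27,12],[43,16],[46,4],[50,0]]
[[6,13],[10,20],[27,12],[43,16],[46,4],[50,0]]
[[6,13],[10,20],[27,12],[43,16],[46,4],[50,0]]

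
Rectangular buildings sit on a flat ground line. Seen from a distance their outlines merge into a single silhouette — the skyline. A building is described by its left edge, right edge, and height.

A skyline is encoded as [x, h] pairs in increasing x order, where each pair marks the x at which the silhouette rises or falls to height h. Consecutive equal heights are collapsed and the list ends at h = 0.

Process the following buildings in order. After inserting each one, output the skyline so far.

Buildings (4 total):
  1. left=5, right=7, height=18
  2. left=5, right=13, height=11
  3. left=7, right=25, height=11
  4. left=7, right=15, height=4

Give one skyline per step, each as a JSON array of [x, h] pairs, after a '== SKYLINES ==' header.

== SKYLINES ==
[[5,18],[7,0]]
[[5,18],[7,11],[13,0]]
[[5,18],[7,11],[25,0]]
[[5,18],[7,11],[25,0]]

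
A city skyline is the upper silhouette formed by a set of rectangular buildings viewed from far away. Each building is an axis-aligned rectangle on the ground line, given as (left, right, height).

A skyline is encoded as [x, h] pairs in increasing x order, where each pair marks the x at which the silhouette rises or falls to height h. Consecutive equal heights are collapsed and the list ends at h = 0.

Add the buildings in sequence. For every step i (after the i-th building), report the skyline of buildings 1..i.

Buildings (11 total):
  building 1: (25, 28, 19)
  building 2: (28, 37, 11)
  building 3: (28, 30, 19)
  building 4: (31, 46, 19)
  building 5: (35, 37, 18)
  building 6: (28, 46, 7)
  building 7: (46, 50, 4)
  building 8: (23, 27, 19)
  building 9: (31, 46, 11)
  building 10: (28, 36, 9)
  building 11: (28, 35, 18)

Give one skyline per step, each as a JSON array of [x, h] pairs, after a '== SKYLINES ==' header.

== SKYLINES ==
[[25,19],[28,0]]
[[25,19],[28,11],[37,0]]
[[25,19],[30,11],[37,0]]
[[25,19],[30,11],[31,19],[46,0]]
[[25,19],[30,11],[31,19],[46,0]]
[[25,19],[30,11],[31,19],[46,0]]
[[25,19],[30,11],[31,19],[46,4],[50,0]]
[[23,19],[30,11],[31,19],[46,4],[50,0]]
[[23,19],[30,11],[31,19],[46,4],[50,0]]
[[23,19],[30,11],[31,19],[46,4],[50,0]]
[[23,19],[30,18],[31,19],[46,4],[50,0]]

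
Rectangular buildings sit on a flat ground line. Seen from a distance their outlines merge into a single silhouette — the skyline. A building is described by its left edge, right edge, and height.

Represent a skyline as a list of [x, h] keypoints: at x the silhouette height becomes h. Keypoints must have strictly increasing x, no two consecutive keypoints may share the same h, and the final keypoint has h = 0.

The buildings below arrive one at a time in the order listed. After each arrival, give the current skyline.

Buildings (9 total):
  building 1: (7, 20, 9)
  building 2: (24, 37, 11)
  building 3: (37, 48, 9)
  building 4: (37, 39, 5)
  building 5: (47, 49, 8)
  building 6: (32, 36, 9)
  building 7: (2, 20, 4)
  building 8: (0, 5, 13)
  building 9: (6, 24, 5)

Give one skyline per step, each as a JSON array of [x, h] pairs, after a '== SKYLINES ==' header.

== SKYLINES ==
[[7,9],[20,0]]
[[7,9],[20,0],[24,11],[37,0]]
[[7,9],[20,0],[24,11],[37,9],[48,0]]
[[7,9],[20,0],[24,11],[37,9],[48,0]]
[[7,9],[20,0],[24,11],[37,9],[48,8],[49,0]]
[[7,9],[20,0],[24,11],[37,9],[48,8],[49,0]]
[[2,4],[7,9],[20,0],[24,11],[37,9],[48,8],[49,0]]
[[0,13],[5,4],[7,9],[20,0],[24,11],[37,9],[48,8],[49,0]]
[[0,13],[5,4],[6,5],[7,9],[20,5],[24,11],[37,9],[48,8],[49,0]]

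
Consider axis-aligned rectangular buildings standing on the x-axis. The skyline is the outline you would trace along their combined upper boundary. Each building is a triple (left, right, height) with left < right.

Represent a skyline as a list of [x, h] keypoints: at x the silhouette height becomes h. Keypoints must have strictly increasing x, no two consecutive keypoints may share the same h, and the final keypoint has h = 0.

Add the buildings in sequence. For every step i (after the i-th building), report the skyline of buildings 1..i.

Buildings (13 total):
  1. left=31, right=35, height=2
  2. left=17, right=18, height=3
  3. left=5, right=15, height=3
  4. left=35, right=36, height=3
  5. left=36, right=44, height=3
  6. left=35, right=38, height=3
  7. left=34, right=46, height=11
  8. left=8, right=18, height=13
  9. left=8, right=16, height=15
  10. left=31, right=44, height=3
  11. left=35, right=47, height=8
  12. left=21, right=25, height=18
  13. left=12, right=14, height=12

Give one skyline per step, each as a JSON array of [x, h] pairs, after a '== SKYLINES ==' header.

== SKYLINES ==
[[31,2],[35,0]]
[[17,3],[18,0],[31,2],[35,0]]
[[5,3],[15,0],[17,3],[18,0],[31,2],[35,0]]
[[5,3],[15,0],[17,3],[18,0],[31,2],[35,3],[36,0]]
[[5,3],[15,0],[17,3],[18,0],[31,2],[35,3],[44,0]]
[[5,3],[15,0],[17,3],[18,0],[31,2],[35,3],[44,0]]
[[5,3],[15,0],[17,3],[18,0],[31,2],[34,11],[46,0]]
[[5,3],[8,13],[18,0],[31,2],[34,11],[46,0]]
[[5,3],[8,15],[16,13],[18,0],[31,2],[34,11],[46,0]]
[[5,3],[8,15],[16,13],[18,0],[31,3],[34,11],[46,0]]
[[5,3],[8,15],[16,13],[18,0],[31,3],[34,11],[46,8],[47,0]]
[[5,3],[8,15],[16,13],[18,0],[21,18],[25,0],[31,3],[34,11],[46,8],[47,0]]
[[5,3],[8,15],[16,13],[18,0],[21,18],[25,0],[31,3],[34,11],[46,8],[47,0]]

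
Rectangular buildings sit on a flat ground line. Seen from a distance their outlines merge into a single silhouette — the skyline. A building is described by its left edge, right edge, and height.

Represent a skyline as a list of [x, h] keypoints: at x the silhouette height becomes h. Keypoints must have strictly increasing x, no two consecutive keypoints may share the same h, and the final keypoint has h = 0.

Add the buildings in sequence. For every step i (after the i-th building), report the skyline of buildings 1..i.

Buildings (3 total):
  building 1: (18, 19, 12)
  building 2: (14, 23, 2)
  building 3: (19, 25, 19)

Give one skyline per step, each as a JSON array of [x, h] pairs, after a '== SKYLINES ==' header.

== SKYLINES ==
[[18,12],[19,0]]
[[14,2],[18,12],[19,2],[23,0]]
[[14,2],[18,12],[19,19],[25,0]]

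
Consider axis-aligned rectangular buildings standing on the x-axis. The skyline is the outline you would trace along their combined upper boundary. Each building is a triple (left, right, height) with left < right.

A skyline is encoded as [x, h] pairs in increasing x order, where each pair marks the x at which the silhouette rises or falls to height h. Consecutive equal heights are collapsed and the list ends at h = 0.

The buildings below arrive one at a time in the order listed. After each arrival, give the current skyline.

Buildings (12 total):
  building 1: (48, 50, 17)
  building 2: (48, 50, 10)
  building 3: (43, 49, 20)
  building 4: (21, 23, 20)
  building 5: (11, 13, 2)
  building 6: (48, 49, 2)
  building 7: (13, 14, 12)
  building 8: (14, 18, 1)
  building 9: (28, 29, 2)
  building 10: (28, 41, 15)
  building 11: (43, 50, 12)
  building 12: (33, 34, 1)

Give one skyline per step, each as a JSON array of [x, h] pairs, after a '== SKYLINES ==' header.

== SKYLINES ==
[[48,17],[50,0]]
[[48,17],[50,0]]
[[43,20],[49,17],[50,0]]
[[21,20],[23,0],[43,20],[49,17],[50,0]]
[[11,2],[13,0],[21,20],[23,0],[43,20],[49,17],[50,0]]
[[11,2],[13,0],[21,20],[23,0],[43,20],[49,17],[50,0]]
[[11,2],[13,12],[14,0],[21,20],[23,0],[43,20],[49,17],[50,0]]
[[11,2],[13,12],[14,1],[18,0],[21,20],[23,0],[43,20],[49,17],[50,0]]
[[11,2],[13,12],[14,1],[18,0],[21,20],[23,0],[28,2],[29,0],[43,20],[49,17],[50,0]]
[[11,2],[13,12],[14,1],[18,0],[21,20],[23,0],[28,15],[41,0],[43,20],[49,17],[50,0]]
[[11,2],[13,12],[14,1],[18,0],[21,20],[23,0],[28,15],[41,0],[43,20],[49,17],[50,0]]
[[11,2],[13,12],[14,1],[18,0],[21,20],[23,0],[28,15],[41,0],[43,20],[49,17],[50,0]]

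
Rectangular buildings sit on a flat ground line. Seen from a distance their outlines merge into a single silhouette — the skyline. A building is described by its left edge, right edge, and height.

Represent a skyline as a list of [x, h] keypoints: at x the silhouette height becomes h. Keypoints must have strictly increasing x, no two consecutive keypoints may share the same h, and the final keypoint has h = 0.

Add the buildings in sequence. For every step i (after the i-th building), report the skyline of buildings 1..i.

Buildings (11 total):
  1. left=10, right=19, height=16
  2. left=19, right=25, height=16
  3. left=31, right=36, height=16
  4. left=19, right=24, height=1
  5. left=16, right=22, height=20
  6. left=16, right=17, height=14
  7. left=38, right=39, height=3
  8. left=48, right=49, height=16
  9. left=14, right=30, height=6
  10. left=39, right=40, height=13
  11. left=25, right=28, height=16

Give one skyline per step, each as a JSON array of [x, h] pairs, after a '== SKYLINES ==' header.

== SKYLINES ==
[[10,16],[19,0]]
[[10,16],[25,0]]
[[10,16],[25,0],[31,16],[36,0]]
[[10,16],[25,0],[31,16],[36,0]]
[[10,16],[16,20],[22,16],[25,0],[31,16],[36,0]]
[[10,16],[16,20],[22,16],[25,0],[31,16],[36,0]]
[[10,16],[16,20],[22,16],[25,0],[31,16],[36,0],[38,3],[39,0]]
[[10,16],[16,20],[22,16],[25,0],[31,16],[36,0],[38,3],[39,0],[48,16],[49,0]]
[[10,16],[16,20],[22,16],[25,6],[30,0],[31,16],[36,0],[38,3],[39,0],[48,16],[49,0]]
[[10,16],[16,20],[22,16],[25,6],[30,0],[31,16],[36,0],[38,3],[39,13],[40,0],[48,16],[49,0]]
[[10,16],[16,20],[22,16],[28,6],[30,0],[31,16],[36,0],[38,3],[39,13],[40,0],[48,16],[49,0]]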